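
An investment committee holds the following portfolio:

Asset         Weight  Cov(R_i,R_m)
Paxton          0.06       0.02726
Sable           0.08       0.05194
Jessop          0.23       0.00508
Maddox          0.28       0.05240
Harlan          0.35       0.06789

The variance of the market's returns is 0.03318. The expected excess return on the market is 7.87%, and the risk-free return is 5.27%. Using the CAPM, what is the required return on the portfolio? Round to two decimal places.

16.04%

β_Paxton = 0.02726 / 0.03318 = 0.8216
β_Sable = 0.05194 / 0.03318 = 1.5654
β_Jessop = 0.00508 / 0.03318 = 0.1531
β_Maddox = 0.05240 / 0.03318 = 1.5793
β_Harlan = 0.06789 / 0.03318 = 2.0461
β_P = Σ w_i β_i = 0.06×0.8216 + 0.08×1.5654 + 0.23×0.1531 + 0.28×1.5793 + 0.35×2.0461 = 1.3681
E(R_P) = R_f + β_P × MRP = 5.27% + 1.3681 × 7.87% = 16.04%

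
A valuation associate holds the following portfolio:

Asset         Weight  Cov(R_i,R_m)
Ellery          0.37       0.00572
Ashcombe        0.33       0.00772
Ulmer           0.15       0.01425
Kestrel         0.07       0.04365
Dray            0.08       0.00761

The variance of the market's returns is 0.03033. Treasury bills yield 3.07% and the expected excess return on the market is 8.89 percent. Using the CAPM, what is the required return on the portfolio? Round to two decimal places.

6.14%

β_Ellery = 0.00572 / 0.03033 = 0.1886
β_Ashcombe = 0.00772 / 0.03033 = 0.2545
β_Ulmer = 0.01425 / 0.03033 = 0.4698
β_Kestrel = 0.04365 / 0.03033 = 1.4392
β_Dray = 0.00761 / 0.03033 = 0.2509
β_P = Σ w_i β_i = 0.37×0.1886 + 0.33×0.2545 + 0.15×0.4698 + 0.07×1.4392 + 0.08×0.2509 = 0.3451
E(R_P) = R_f + β_P × MRP = 3.07% + 0.3451 × 8.89% = 6.14%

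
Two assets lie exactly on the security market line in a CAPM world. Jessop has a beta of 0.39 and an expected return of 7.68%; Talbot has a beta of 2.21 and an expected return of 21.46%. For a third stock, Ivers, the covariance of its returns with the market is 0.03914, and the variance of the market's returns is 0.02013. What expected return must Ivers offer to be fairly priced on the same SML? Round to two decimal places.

19.45%

MRP = (21.46% − 7.68%) / (2.21 − 0.39) = 7.5714%
R_f = 7.68% − 0.39 × 7.5714% = 4.7272%
β_Ivers = Cov / Var(R_m) = 0.03914 / 0.02013 = 1.9444
E(R_Ivers) = R_f + β × MRP = 4.7272% + 1.9444 × 7.5714% = 19.45%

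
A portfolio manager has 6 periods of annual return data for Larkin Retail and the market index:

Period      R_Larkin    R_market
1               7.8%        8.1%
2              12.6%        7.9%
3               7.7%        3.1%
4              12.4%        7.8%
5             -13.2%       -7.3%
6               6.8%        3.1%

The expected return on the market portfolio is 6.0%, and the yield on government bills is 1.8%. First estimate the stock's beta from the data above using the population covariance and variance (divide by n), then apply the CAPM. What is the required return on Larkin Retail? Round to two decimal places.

8.30%

Mean R_i = (7.8 + 12.6 + 7.7 + 12.4 − 13.2 + 6.8) / 6 = 5.6833%
Mean R_m = (8.1 + 7.9 + 3.1 + 7.8 − 7.3 + 3.1) / 6 = 3.7833%
Σ(R_i − R̄_i)(R_m − R̄_m) = 271.7383  ⇒  Cov = 271.7383 / 6 = 45.2897
Σ(R_m − R̄_m)² = 175.4883  ⇒  Var(R_m) = 175.4883 / 6 = 29.2481
β = Cov / Var(R_m) = 45.2897 / 29.2481 = 1.5485
MRP = 6.0% − 1.8% = 4.20%
E(R) = R_f + β × MRP = 1.8% + 1.5485 × 4.2% = 8.30%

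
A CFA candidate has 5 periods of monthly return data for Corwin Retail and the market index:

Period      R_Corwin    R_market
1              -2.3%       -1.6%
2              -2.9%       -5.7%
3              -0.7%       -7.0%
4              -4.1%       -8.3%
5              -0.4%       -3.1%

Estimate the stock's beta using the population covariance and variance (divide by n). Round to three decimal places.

Mean R_i = (-2.3 − 2.9 − 0.7 − 4.1 − 0.4) / 5 = -2.0800%
Mean R_m = (-1.6 − 5.7 − 7.0 − 8.3 − 3.1) / 5 = -5.1400%
Σ(R_i − R̄_i)(R_m − R̄_m) = 6.9240  ⇒  Cov = 6.9240 / 5 = 1.3848
Σ(R_m − R̄_m)² = 30.4520  ⇒  Var(R_m) = 30.4520 / 5 = 6.0904
β = Cov / Var(R_m) = 1.3848 / 6.0904 = 0.2274

0.227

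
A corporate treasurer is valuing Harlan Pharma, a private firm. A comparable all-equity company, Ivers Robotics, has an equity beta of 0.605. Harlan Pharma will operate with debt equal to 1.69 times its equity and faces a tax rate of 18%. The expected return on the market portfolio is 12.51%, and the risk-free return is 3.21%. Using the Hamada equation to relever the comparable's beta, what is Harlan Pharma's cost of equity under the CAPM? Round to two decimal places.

β_L = β_U × [1 + (1 − t)(D/E)] = 0.605 × [1 + (1 − 0.18) × 1.69]
    = 0.605 × [1 + 0.82 × 1.69] = 0.605 × 2.3858 = 1.4434
MRP = 12.51% − 3.21% = 9.30%
E(R) = R_f + β_L × MRP = 3.21% + 1.4434 × 9.30% = 16.63%

16.63%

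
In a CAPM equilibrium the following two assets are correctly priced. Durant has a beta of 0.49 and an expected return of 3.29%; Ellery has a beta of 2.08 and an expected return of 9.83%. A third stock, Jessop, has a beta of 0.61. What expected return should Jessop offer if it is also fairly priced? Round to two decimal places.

3.78%

MRP (SML slope) = (9.83% − 3.29%) / (2.08 − 0.49) = 6.54% / 1.59 = 4.1132%
R_f (intercept) = 3.29% − 0.49 × 4.1132% = 1.2745%
E(R_Jessop) = R_f + β × MRP = 1.2745% + 0.61 × 4.1132% = 3.78%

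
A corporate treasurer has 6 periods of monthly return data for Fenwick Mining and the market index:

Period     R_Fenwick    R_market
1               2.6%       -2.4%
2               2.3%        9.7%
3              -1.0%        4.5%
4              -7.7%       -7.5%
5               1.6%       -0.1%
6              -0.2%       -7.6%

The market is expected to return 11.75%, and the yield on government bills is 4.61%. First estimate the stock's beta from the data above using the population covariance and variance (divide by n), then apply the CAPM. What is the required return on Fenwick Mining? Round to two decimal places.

Mean R_i = (2.6 + 2.3 − 1.0 − 7.7 + 1.6 − 0.2) / 6 = -0.4000%
Mean R_m = (-2.4 + 9.7 + 4.5 − 7.5 − 0.1 − 7.6) / 6 = -0.5667%
Σ(R_i − R̄_i)(R_m − R̄_m) = 69.3200  ⇒  Cov = 69.3200 / 6 = 11.5533
Σ(R_m − R̄_m)² = 232.1933  ⇒  Var(R_m) = 232.1933 / 6 = 38.6989
β = Cov / Var(R_m) = 11.5533 / 38.6989 = 0.2985
MRP = 11.75% − 4.61% = 7.14%
E(R) = R_f + β × MRP = 4.61% + 0.2985 × 7.14% = 6.74%

6.74%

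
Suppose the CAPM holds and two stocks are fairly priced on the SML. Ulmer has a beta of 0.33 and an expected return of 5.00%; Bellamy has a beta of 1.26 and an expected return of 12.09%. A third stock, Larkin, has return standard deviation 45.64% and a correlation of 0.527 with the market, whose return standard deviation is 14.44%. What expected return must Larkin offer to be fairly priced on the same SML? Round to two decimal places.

15.18%

MRP = (12.09% − 5.00%) / (1.26 − 0.33) = 7.6237%
R_f = 5.00% − 0.33 × 7.6237% = 2.4842%
β_Larkin = ρ·σ_i/σ_m = 0.527 × 45.64 / 14.44 = 1.6657
E(R_Larkin) = R_f + β × MRP = 2.4842% + 1.6657 × 7.6237% = 15.18%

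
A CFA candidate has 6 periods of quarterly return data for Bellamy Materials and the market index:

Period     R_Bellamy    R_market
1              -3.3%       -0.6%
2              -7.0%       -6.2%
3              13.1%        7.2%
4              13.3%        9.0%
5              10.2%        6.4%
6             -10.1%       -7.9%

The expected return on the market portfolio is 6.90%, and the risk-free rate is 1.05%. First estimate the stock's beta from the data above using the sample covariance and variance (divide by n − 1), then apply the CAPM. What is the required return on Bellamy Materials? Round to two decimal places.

9.52%

Mean R_i = (-3.3 − 7.0 + 13.1 + 13.3 + 10.2 − 10.1) / 6 = 2.7000%
Mean R_m = (-0.6 − 6.2 + 7.2 + 9.0 + 6.4 − 7.9) / 6 = 1.3167%
Σ(R_i − R̄_i)(R_m − R̄_m) = 383.1400  ⇒  Cov = 383.1400 / 5 = 76.6280
Σ(R_m − R̄_m)² = 264.6083  ⇒  Var(R_m) = 264.6083 / 5 = 52.9217
β = Cov / Var(R_m) = 76.6280 / 52.9217 = 1.4480
MRP = 6.90% − 1.05% = 5.85%
E(R) = R_f + β × MRP = 1.05% + 1.4480 × 5.85% = 9.52%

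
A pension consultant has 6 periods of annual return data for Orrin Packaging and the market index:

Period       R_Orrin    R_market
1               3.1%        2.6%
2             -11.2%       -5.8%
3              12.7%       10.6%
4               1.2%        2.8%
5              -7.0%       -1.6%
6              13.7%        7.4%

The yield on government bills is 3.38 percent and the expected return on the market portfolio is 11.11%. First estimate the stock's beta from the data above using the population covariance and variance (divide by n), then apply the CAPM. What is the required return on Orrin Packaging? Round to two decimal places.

Mean R_i = (3.1 − 11.2 + 12.7 + 1.2 − 7.0 + 13.7) / 6 = 2.0833%
Mean R_m = (2.6 − 5.8 + 10.6 + 2.8 − 1.6 + 7.4) / 6 = 2.6667%
Σ(R_i − R̄_i)(R_m − R̄_m) = 290.2467  ⇒  Cov = 290.2467 / 6 = 48.3745
Σ(R_m − R̄_m)² = 175.2533  ⇒  Var(R_m) = 175.2533 / 6 = 29.2089
β = Cov / Var(R_m) = 48.3745 / 29.2089 = 1.6562
MRP = 11.11% − 3.38% = 7.73%
E(R) = R_f + β × MRP = 3.38% + 1.6562 × 7.73% = 16.18%

16.18%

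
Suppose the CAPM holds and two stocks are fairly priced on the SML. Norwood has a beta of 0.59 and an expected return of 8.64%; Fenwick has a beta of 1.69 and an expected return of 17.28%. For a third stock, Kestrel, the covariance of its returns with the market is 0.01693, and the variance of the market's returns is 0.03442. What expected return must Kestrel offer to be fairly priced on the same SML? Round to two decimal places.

7.87%

MRP = (17.28% − 8.64%) / (1.69 − 0.59) = 7.8545%
R_f = 8.64% − 0.59 × 7.8545% = 4.0058%
β_Kestrel = Cov / Var(R_m) = 0.01693 / 0.03442 = 0.4919
E(R_Kestrel) = R_f + β × MRP = 4.0058% + 0.4919 × 7.8545% = 7.87%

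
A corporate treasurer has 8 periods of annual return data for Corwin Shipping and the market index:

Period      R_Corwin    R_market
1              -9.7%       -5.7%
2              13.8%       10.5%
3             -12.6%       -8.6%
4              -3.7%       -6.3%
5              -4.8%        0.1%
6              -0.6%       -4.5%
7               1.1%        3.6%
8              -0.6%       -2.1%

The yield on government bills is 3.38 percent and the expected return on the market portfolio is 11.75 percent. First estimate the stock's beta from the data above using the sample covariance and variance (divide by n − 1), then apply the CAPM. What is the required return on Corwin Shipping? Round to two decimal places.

12.93%

Mean R_i = (-9.7 + 13.8 − 12.6 − 3.7 − 4.8 − 0.6 + 1.1 − 0.6) / 8 = -2.1375%
Mean R_m = (-5.7 + 10.5 − 8.6 − 6.3 + 0.1 − 4.5 + 3.6 − 2.1) / 8 = -1.6250%
Σ(R_i − R̄_i)(R_m − R̄_m) = 311.5125  ⇒  Cov = 311.5125 / 7 = 44.5018
Σ(R_m − R̄_m)² = 272.8950  ⇒  Var(R_m) = 272.8950 / 7 = 38.9850
β = Cov / Var(R_m) = 44.5018 / 38.9850 = 1.1415
MRP = 11.75% − 3.38% = 8.37%
E(R) = R_f + β × MRP = 3.38% + 1.1415 × 8.37% = 12.93%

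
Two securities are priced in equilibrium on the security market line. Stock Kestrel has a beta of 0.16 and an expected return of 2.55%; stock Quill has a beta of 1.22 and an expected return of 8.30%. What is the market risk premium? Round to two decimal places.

Both satisfy E(R) = R_f + β·MRP, so the slope of the SML is
MRP = (8.30% − 2.55%) / (1.22 − 0.16) = 5.75% / 1.06 = 5.4245%

5.42%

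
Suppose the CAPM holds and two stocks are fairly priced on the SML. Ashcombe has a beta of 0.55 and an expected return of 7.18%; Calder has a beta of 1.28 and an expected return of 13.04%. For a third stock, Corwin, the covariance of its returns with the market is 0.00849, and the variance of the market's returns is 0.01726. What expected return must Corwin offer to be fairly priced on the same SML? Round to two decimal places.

MRP = (13.04% − 7.18%) / (1.28 − 0.55) = 8.0274%
R_f = 7.18% − 0.55 × 8.0274% = 2.7649%
β_Corwin = Cov / Var(R_m) = 0.00849 / 0.01726 = 0.4919
E(R_Corwin) = R_f + β × MRP = 2.7649% + 0.4919 × 8.0274% = 6.71%

6.71%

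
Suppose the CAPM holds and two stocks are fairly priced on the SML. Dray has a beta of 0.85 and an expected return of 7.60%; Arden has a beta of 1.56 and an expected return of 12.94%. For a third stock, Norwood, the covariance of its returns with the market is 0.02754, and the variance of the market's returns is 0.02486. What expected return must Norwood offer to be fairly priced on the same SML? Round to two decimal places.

9.54%

MRP = (12.94% − 7.60%) / (1.56 − 0.85) = 7.5211%
R_f = 7.60% − 0.85 × 7.5211% = 1.2071%
β_Norwood = Cov / Var(R_m) = 0.02754 / 0.02486 = 1.1078
E(R_Norwood) = R_f + β × MRP = 1.2071% + 1.1078 × 7.5211% = 9.54%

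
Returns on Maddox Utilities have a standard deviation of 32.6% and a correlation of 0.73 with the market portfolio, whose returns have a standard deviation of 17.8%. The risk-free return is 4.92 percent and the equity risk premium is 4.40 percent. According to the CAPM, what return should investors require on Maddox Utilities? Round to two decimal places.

10.80%

β = ρ × σ_i / σ_m = 0.73 × 32.6% / 17.8% = 1.3370
E(R) = 4.92% + 1.3370 × 4.40% = 10.80%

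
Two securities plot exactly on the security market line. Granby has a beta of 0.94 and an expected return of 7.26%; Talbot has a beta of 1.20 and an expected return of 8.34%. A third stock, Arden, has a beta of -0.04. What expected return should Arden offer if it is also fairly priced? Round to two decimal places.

MRP (SML slope) = (8.34% − 7.26%) / (1.20 − 0.94) = 1.08% / 0.26 = 4.1538%
R_f (intercept) = 7.26% − 0.94 × 4.1538% = 3.3554%
E(R_Arden) = R_f + β × MRP = 3.3554% + -0.04 × 4.1538% = 3.19%

3.19%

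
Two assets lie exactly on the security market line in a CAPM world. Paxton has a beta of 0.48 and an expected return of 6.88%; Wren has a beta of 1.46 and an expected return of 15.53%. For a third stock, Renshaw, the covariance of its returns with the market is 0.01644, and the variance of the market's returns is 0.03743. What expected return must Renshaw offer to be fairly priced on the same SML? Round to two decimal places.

MRP = (15.53% − 6.88%) / (1.46 − 0.48) = 8.8265%
R_f = 6.88% − 0.48 × 8.8265% = 2.6433%
β_Renshaw = Cov / Var(R_m) = 0.01644 / 0.03743 = 0.4392
E(R_Renshaw) = R_f + β × MRP = 2.6433% + 0.4392 × 8.8265% = 6.52%

6.52%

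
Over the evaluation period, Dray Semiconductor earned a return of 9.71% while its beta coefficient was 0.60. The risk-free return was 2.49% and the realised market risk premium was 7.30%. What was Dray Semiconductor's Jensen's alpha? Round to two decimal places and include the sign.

CAPM benchmark = R_f + β(R_m − R_f) = 2.49% + 0.60 × 7.30% = 6.8700%
α = actual − benchmark = 9.71% − 6.8700% = +2.84%

+2.84%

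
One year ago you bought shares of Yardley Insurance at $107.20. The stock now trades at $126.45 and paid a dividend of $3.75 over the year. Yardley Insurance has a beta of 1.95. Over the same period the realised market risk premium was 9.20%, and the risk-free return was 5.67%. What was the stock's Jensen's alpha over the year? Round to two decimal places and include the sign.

-2.15%

Realised HPR = (P1 + D1 − P0) / P0 = (126.45 + 3.75 − 107.20) / 107.20 = 23.00 / 107.20 = 21.4552%
CAPM required = R_f + β·MRP = 5.67% + 1.95 × 9.20% = 23.6100%
α = realised − required = 21.4552% − 23.6100% = -2.15%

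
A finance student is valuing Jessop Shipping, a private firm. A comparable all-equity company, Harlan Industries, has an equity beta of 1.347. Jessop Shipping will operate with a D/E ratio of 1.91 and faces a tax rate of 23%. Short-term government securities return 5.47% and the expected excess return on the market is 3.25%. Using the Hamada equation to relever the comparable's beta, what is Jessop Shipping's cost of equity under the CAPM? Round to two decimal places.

16.29%

β_L = β_U × [1 + (1 − t)(D/E)] = 1.347 × [1 + (1 − 0.23) × 1.91]
    = 1.347 × [1 + 0.77 × 1.91] = 1.347 × 2.4707 = 3.3280
E(R) = R_f + β_L × MRP = 5.47% + 3.3280 × 3.25% = 16.29%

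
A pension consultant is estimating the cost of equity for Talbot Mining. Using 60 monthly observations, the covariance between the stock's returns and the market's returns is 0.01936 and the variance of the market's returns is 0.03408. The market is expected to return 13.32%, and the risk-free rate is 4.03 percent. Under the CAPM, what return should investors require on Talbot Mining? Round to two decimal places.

9.31%

β = Cov(R_i, R_m) / Var(R_m) = 0.01936 / 0.03408 = 0.5681
MRP = 13.32% − 4.03% = 9.29%
E(R) = R_f + β × MRP = 4.03% + 0.5681 × 9.29% = 9.31%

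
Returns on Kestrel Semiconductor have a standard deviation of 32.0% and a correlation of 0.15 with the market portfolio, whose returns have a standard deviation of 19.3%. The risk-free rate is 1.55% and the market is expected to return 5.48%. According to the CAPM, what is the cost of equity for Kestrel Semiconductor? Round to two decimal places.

β = ρ × σ_i / σ_m = 0.15 × 32.0% / 19.3% = 0.2487
MRP = 5.48% − 1.55% = 3.93%
E(R) = 1.55% + 0.2487 × 3.93% = 2.53%

2.53%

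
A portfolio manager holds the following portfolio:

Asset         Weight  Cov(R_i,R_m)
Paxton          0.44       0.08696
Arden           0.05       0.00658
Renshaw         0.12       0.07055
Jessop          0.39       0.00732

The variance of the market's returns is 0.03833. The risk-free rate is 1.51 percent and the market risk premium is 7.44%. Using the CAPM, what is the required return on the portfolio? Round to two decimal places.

11.20%

β_Paxton = 0.08696 / 0.03833 = 2.2687
β_Arden = 0.00658 / 0.03833 = 0.1717
β_Renshaw = 0.07055 / 0.03833 = 1.8406
β_Jessop = 0.00732 / 0.03833 = 0.1910
β_P = Σ w_i β_i = 0.44×2.2687 + 0.05×0.1717 + 0.12×1.8406 + 0.39×0.1910 = 1.3022
E(R_P) = R_f + β_P × MRP = 1.51% + 1.3022 × 7.44% = 11.20%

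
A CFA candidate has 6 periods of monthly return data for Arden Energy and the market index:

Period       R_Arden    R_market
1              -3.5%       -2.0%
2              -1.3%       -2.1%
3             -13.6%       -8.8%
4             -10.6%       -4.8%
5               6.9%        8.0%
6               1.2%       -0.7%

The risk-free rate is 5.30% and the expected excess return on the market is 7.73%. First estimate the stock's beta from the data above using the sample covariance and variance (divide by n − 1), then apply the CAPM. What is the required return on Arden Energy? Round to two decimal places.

15.17%

Mean R_i = (-3.5 − 1.3 − 13.6 − 10.6 + 6.9 + 1.2) / 6 = -3.4833%
Mean R_m = (-2.0 − 2.1 − 8.8 − 4.8 + 8.0 − 0.7) / 6 = -1.7333%
Σ(R_i − R̄_i)(R_m − R̄_m) = 198.4233  ⇒  Cov = 198.4233 / 5 = 39.6847
Σ(R_m − R̄_m)² = 155.3533  ⇒  Var(R_m) = 155.3533 / 5 = 31.0707
β = Cov / Var(R_m) = 39.6847 / 31.0707 = 1.2772
E(R) = R_f + β × MRP = 5.30% + 1.2772 × 7.73% = 15.17%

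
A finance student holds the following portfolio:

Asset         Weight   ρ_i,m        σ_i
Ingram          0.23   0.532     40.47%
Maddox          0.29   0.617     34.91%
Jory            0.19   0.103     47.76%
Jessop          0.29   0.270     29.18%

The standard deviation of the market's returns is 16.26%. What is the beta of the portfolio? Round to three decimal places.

β_Ingram = 0.532 × 40.47% / 16.26% = 1.3241
β_Maddox = 0.617 × 34.91% / 16.26% = 1.3247
β_Jory = 0.103 × 47.76% / 16.26% = 0.3025
β_Jessop = 0.270 × 29.18% / 16.26% = 0.4845
β_P = Σ w_i β_i = 0.23×1.3241 + 0.29×1.3247 + 0.19×0.3025 + 0.29×0.4845 = 0.8867

0.887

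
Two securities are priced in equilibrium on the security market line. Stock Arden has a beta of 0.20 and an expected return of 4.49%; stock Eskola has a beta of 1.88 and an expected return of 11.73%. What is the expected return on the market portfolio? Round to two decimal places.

Both satisfy E(R) = R_f + β·MRP, so the slope of the SML is
MRP = (11.73% − 4.49%) / (1.88 − 0.20) = 7.24% / 1.68 = 4.3095%
R_f = E(R_Arden) − β_Arden·MRP = 4.49% − 0.20 × 4.3095% = 3.6281%
E(R_m) = R_f + MRP = 3.6281% + 4.3095% = 7.94%

7.94%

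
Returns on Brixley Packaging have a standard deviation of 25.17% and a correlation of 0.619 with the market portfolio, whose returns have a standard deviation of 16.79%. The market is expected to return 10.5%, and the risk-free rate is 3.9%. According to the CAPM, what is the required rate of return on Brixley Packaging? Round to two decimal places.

β = ρ × σ_i / σ_m = 0.619 × 25.17% / 16.79% = 0.9279
MRP = 10.5% − 3.9% = 6.60%
E(R) = 3.9% + 0.9279 × 6.6% = 10.02%

10.02%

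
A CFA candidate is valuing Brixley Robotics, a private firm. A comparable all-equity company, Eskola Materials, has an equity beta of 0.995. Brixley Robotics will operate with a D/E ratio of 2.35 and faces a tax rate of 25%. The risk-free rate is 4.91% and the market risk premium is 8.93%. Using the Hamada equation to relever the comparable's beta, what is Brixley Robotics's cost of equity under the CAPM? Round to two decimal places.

β_L = β_U × [1 + (1 − t)(D/E)] = 0.995 × [1 + (1 − 0.25) × 2.35]
    = 0.995 × [1 + 0.75 × 2.35] = 0.995 × 2.7625 = 2.7487
E(R) = R_f + β_L × MRP = 4.91% + 2.7487 × 8.93% = 29.46%

29.46%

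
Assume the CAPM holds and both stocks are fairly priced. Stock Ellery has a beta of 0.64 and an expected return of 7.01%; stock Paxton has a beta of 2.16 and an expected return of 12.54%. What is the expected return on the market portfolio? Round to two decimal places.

Both satisfy E(R) = R_f + β·MRP, so the slope of the SML is
MRP = (12.54% − 7.01%) / (2.16 − 0.64) = 5.53% / 1.52 = 3.6382%
R_f = E(R_Ellery) − β_Ellery·MRP = 7.01% − 0.64 × 3.6382% = 4.6816%
E(R_m) = R_f + MRP = 4.6816% + 3.6382% = 8.32%

8.32%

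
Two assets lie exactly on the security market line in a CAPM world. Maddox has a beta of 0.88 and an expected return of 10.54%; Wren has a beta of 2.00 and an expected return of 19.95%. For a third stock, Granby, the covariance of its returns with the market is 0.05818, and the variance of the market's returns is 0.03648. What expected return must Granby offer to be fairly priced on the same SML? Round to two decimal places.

16.55%

MRP = (19.95% − 10.54%) / (2.00 − 0.88) = 8.4018%
R_f = 10.54% − 0.88 × 8.4018% = 3.1464%
β_Granby = Cov / Var(R_m) = 0.05818 / 0.03648 = 1.5948
E(R_Granby) = R_f + β × MRP = 3.1464% + 1.5948 × 8.4018% = 16.55%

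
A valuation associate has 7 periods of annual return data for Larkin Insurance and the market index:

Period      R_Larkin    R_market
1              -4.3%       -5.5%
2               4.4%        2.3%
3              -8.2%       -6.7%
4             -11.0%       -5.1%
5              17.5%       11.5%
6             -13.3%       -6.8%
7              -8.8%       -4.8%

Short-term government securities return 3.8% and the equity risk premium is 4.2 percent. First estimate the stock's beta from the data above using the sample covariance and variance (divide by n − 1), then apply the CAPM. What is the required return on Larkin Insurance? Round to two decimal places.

Mean R_i = (-4.3 + 4.4 − 8.2 − 11.0 + 17.5 − 13.3 − 8.8) / 7 = -3.3857%
Mean R_m = (-5.5 + 2.3 − 6.7 − 5.1 + 11.5 − 6.8 − 4.8) / 7 = -2.1571%
Σ(R_i − R̄_i)(R_m − R̄_m) = 427.6157  ⇒  Cov = 427.6157 / 6 = 71.2693
Σ(R_m − R̄_m)² = 275.3971  ⇒  Var(R_m) = 275.3971 / 6 = 45.8995
β = Cov / Var(R_m) = 71.2693 / 45.8995 = 1.5527
E(R) = R_f + β × MRP = 3.8% + 1.5527 × 4.2% = 10.32%

10.32%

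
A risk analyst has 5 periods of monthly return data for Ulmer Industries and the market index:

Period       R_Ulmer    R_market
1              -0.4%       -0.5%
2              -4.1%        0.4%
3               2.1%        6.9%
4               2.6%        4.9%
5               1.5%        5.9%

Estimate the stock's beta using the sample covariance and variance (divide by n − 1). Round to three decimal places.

Mean R_i = (-0.4 − 4.1 + 2.1 + 2.6 + 1.5) / 5 = 0.3400%
Mean R_m = (-0.5 + 0.4 + 6.9 + 4.9 + 5.9) / 5 = 3.5200%
Σ(R_i − R̄_i)(R_m − R̄_m) = 28.6560  ⇒  Cov = 28.6560 / 4 = 7.1640
Σ(R_m − R̄_m)² = 44.8880  ⇒  Var(R_m) = 44.8880 / 4 = 11.2220
β = Cov / Var(R_m) = 7.1640 / 11.2220 = 0.6384

0.638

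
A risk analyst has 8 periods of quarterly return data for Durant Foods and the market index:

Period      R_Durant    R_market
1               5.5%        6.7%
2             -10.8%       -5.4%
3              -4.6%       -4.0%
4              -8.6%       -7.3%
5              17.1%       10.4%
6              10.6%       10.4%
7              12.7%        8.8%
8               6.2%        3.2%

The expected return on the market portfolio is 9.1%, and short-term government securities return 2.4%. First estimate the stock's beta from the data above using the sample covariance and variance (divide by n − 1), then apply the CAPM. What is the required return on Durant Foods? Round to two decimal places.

Mean R_i = (5.5 − 10.8 − 4.6 − 8.6 + 17.1 + 10.6 + 12.7 + 6.2) / 8 = 3.5125%
Mean R_m = (6.7 − 5.4 − 4.0 − 7.3 + 10.4 + 10.4 + 8.8 + 3.2) / 8 = 2.8500%
Σ(R_i − R̄_i)(R_m − R̄_m) = 515.9450  ⇒  Cov = 515.9450 / 7 = 73.7064
Σ(R_m − R̄_m)² = 382.3600  ⇒  Var(R_m) = 382.3600 / 7 = 54.6229
β = Cov / Var(R_m) = 73.7064 / 54.6229 = 1.3494
MRP = 9.1% − 2.4% = 6.70%
E(R) = R_f + β × MRP = 2.4% + 1.3494 × 6.7% = 11.44%

11.44%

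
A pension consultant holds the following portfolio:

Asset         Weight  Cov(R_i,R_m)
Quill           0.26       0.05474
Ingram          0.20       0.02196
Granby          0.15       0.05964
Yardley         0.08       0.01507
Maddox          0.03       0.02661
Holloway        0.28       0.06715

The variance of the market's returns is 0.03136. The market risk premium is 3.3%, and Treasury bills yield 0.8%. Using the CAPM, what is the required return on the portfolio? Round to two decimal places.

β_Quill = 0.05474 / 0.03136 = 1.7455
β_Ingram = 0.02196 / 0.03136 = 0.7003
β_Granby = 0.05964 / 0.03136 = 1.9018
β_Yardley = 0.01507 / 0.03136 = 0.4805
β_Maddox = 0.02661 / 0.03136 = 0.8485
β_Holloway = 0.06715 / 0.03136 = 2.1413
β_P = Σ w_i β_i = 0.26×1.7455 + 0.20×0.7003 + 0.15×1.9018 + 0.08×0.4805 + 0.03×0.8485 + 0.28×2.1413 = 1.5426
E(R_P) = R_f + β_P × MRP = 0.8% + 1.5426 × 3.3% = 5.89%

5.89%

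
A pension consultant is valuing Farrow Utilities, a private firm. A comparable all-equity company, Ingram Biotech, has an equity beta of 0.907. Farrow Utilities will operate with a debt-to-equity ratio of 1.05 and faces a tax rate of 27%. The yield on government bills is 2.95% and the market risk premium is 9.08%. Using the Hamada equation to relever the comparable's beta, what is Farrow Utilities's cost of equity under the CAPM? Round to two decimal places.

17.50%

β_L = β_U × [1 + (1 − t)(D/E)] = 0.907 × [1 + (1 − 0.27) × 1.05]
    = 0.907 × [1 + 0.73 × 1.05] = 0.907 × 1.7665 = 1.6022
E(R) = R_f + β_L × MRP = 2.95% + 1.6022 × 9.08% = 17.50%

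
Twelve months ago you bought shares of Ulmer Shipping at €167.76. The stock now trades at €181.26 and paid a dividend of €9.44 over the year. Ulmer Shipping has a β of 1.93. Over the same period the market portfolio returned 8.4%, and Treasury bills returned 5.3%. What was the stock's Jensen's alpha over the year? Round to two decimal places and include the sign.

Realised HPR = (P1 + D1 − P0) / P0 = (181.26 + 9.44 − 167.76) / 167.76 = 22.94 / 167.76 = 13.6743%
MRP = 8.4% − 5.3% = 3.10%
CAPM required = R_f + β·MRP = 5.3% + 1.93 × 3.1% = 11.2830%
α = realised − required = 13.6743% − 11.2830% = +2.39%

+2.39%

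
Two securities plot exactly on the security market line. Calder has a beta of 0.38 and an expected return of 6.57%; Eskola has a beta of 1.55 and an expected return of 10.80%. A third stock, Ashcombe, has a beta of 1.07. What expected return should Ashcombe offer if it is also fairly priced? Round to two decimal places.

9.06%

MRP (SML slope) = (10.80% − 6.57%) / (1.55 − 0.38) = 4.23% / 1.17 = 3.6154%
R_f (intercept) = 6.57% − 0.38 × 3.6154% = 5.1961%
E(R_Ashcombe) = R_f + β × MRP = 5.1961% + 1.07 × 3.6154% = 9.06%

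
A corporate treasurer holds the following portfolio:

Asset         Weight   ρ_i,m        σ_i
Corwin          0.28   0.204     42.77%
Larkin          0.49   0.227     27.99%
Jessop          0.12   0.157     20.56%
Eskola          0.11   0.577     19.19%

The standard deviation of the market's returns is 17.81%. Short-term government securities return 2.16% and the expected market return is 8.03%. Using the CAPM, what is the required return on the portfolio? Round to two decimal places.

β_Corwin = 0.204 × 42.77% / 17.81% = 0.4899
β_Larkin = 0.227 × 27.99% / 17.81% = 0.3568
β_Jessop = 0.157 × 20.56% / 17.81% = 0.1812
β_Eskola = 0.577 × 19.19% / 17.81% = 0.6217
β_P = Σ w_i β_i = 0.28×0.4899 + 0.49×0.3568 + 0.12×0.1812 + 0.11×0.6217 = 0.4021
MRP = 8.03% − 2.16% = 5.87%
E(R_P) = R_f + β_P × MRP = 2.16% + 0.4021 × 5.87% = 4.52%

4.52%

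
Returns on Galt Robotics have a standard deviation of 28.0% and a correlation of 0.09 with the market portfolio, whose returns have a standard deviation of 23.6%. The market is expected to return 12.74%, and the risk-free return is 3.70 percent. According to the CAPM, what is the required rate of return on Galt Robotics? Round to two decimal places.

4.67%

β = ρ × σ_i / σ_m = 0.09 × 28.0% / 23.6% = 0.1068
MRP = 12.74% − 3.70% = 9.04%
E(R) = 3.70% + 0.1068 × 9.04% = 4.67%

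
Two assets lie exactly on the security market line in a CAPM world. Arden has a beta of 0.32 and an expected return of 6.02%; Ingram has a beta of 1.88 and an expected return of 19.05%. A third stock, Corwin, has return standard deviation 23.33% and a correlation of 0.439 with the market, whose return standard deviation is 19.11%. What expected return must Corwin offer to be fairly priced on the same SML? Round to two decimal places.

MRP = (19.05% − 6.02%) / (1.88 − 0.32) = 8.3526%
R_f = 6.02% − 0.32 × 8.3526% = 3.3472%
β_Corwin = ρ·σ_i/σ_m = 0.439 × 23.33 / 19.11 = 0.5359
E(R_Corwin) = R_f + β × MRP = 3.3472% + 0.5359 × 8.3526% = 7.82%

7.82%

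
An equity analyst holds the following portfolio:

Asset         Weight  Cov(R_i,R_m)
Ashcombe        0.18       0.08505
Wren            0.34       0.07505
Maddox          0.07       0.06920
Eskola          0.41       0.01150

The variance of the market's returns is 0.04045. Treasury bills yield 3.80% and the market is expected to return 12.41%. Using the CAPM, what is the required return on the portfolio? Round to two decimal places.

β_Ashcombe = 0.08505 / 0.04045 = 2.1026
β_Wren = 0.07505 / 0.04045 = 1.8554
β_Maddox = 0.06920 / 0.04045 = 1.7108
β_Eskola = 0.01150 / 0.04045 = 0.2843
β_P = Σ w_i β_i = 0.18×2.1026 + 0.34×1.8554 + 0.07×1.7108 + 0.41×0.2843 = 1.2456
MRP = 12.41% − 3.80% = 8.61%
E(R_P) = R_f + β_P × MRP = 3.80% + 1.2456 × 8.61% = 14.52%

14.52%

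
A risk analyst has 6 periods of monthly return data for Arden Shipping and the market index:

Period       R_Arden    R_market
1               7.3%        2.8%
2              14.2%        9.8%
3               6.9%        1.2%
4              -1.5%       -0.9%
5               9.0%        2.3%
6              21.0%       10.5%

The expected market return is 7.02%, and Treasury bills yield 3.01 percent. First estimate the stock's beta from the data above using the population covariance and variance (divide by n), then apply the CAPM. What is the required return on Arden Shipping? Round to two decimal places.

9.00%

Mean R_i = (7.3 + 14.2 + 6.9 − 1.5 + 9.0 + 21.0) / 6 = 9.4833%
Mean R_m = (2.8 + 9.8 + 1.2 − 0.9 + 2.3 + 10.5) / 6 = 4.2833%
Σ(R_i − R̄_i)(R_m − R̄_m) = 166.7083  ⇒  Cov = 166.7083 / 6 = 27.7847
Σ(R_m − R̄_m)² = 111.5883  ⇒  Var(R_m) = 111.5883 / 6 = 18.5981
β = Cov / Var(R_m) = 27.7847 / 18.5981 = 1.4940
MRP = 7.02% − 3.01% = 4.01%
E(R) = R_f + β × MRP = 3.01% + 1.4940 × 4.01% = 9.00%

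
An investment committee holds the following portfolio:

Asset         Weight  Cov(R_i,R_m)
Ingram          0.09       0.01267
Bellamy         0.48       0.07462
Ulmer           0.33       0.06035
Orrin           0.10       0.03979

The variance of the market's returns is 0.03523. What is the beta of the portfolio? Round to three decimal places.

β_Ingram = 0.01267 / 0.03523 = 0.3596
β_Bellamy = 0.07462 / 0.03523 = 2.1181
β_Ulmer = 0.06035 / 0.03523 = 1.7130
β_Orrin = 0.03979 / 0.03523 = 1.1294
β_P = Σ w_i β_i = 0.09×0.3596 + 0.48×2.1181 + 0.33×1.7130 + 0.10×1.1294 = 1.7273

1.727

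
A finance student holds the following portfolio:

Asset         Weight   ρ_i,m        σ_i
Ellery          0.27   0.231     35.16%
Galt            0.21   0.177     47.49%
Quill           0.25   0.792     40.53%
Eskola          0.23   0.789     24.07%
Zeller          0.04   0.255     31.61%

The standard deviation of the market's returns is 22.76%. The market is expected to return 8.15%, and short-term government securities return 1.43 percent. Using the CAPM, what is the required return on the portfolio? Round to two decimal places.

6.35%

β_Ellery = 0.231 × 35.16% / 22.76% = 0.3569
β_Galt = 0.177 × 47.49% / 22.76% = 0.3693
β_Quill = 0.792 × 40.53% / 22.76% = 1.4104
β_Eskola = 0.789 × 24.07% / 22.76% = 0.8344
β_Zeller = 0.255 × 31.61% / 22.76% = 0.3542
β_P = Σ w_i β_i = 0.27×0.3569 + 0.21×0.3693 + 0.25×1.4104 + 0.23×0.8344 + 0.04×0.3542 = 0.7326
MRP = 8.15% − 1.43% = 6.72%
E(R_P) = R_f + β_P × MRP = 1.43% + 0.7326 × 6.72% = 6.35%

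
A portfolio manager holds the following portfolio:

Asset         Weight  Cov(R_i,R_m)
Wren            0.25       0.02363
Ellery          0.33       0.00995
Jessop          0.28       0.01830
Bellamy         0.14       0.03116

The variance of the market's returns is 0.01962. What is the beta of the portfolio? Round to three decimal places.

0.952

β_Wren = 0.02363 / 0.01962 = 1.2044
β_Ellery = 0.00995 / 0.01962 = 0.5071
β_Jessop = 0.01830 / 0.01962 = 0.9327
β_Bellamy = 0.03116 / 0.01962 = 1.5882
β_P = Σ w_i β_i = 0.25×1.2044 + 0.33×0.5071 + 0.28×0.9327 + 0.14×1.5882 = 0.9519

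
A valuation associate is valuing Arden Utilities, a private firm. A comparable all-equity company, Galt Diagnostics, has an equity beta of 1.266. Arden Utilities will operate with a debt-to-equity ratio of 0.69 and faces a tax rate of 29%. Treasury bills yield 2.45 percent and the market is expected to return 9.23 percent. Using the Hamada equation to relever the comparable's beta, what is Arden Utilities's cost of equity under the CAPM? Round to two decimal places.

β_L = β_U × [1 + (1 − t)(D/E)] = 1.266 × [1 + (1 − 0.29) × 0.69]
    = 1.266 × [1 + 0.71 × 0.69] = 1.266 × 1.4899 = 1.8862
MRP = 9.23% − 2.45% = 6.78%
E(R) = R_f + β_L × MRP = 2.45% + 1.8862 × 6.78% = 15.24%

15.24%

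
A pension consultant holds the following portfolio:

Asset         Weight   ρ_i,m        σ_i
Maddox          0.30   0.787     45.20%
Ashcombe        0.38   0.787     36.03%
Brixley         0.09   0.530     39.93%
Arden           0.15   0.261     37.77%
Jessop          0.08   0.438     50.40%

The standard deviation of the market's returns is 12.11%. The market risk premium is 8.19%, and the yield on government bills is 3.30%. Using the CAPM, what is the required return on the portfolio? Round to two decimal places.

21.29%

β_Maddox = 0.787 × 45.20% / 12.11% = 2.9374
β_Ashcombe = 0.787 × 36.03% / 12.11% = 2.3415
β_Brixley = 0.530 × 39.93% / 12.11% = 1.7476
β_Arden = 0.261 × 37.77% / 12.11% = 0.8140
β_Jessop = 0.438 × 50.40% / 12.11% = 1.8229
β_P = Σ w_i β_i = 0.30×2.9374 + 0.38×2.3415 + 0.09×1.7476 + 0.15×0.8140 + 0.08×1.8229 = 2.1962
E(R_P) = R_f + β_P × MRP = 3.30% + 2.1962 × 8.19% = 21.29%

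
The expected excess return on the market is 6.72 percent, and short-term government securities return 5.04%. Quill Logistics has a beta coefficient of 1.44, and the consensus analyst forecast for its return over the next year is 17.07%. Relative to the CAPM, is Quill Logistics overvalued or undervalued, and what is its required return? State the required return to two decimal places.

Required return = R_f + β·MRP = 5.04% + 1.44 × 6.72% = 14.72%
Forecast 17.07% > required 14.72% → the stock plots above the SML → undervalued.

Undervalued; required return 14.72%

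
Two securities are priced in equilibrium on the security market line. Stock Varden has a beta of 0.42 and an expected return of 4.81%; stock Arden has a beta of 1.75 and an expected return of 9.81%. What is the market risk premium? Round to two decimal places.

Both satisfy E(R) = R_f + β·MRP, so the slope of the SML is
MRP = (9.81% − 4.81%) / (1.75 − 0.42) = 5.00% / 1.33 = 3.7594%

3.76%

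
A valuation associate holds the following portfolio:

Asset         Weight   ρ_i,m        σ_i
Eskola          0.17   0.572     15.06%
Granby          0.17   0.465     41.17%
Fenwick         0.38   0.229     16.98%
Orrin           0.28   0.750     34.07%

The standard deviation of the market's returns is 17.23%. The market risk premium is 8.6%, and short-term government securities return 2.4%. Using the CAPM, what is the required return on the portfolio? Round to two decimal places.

9.06%

β_Eskola = 0.572 × 15.06% / 17.23% = 0.5000
β_Granby = 0.465 × 41.17% / 17.23% = 1.1111
β_Fenwick = 0.229 × 16.98% / 17.23% = 0.2257
β_Orrin = 0.750 × 34.07% / 17.23% = 1.4830
β_P = Σ w_i β_i = 0.17×0.5000 + 0.17×1.1111 + 0.38×0.2257 + 0.28×1.4830 = 0.7749
E(R_P) = R_f + β_P × MRP = 2.4% + 0.7749 × 8.6% = 9.06%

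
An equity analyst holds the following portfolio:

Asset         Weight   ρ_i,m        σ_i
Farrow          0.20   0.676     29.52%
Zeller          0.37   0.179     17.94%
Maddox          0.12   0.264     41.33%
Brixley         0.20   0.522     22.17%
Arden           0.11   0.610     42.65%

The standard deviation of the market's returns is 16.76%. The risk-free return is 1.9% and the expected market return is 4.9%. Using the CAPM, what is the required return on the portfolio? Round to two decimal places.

β_Farrow = 0.676 × 29.52% / 16.76% = 1.1907
β_Zeller = 0.179 × 17.94% / 16.76% = 0.1916
β_Maddox = 0.264 × 41.33% / 16.76% = 0.6510
β_Brixley = 0.522 × 22.17% / 16.76% = 0.6905
β_Arden = 0.610 × 42.65% / 16.76% = 1.5523
β_P = Σ w_i β_i = 0.20×1.1907 + 0.37×0.1916 + 0.12×0.6510 + 0.20×0.6905 + 0.11×1.5523 = 0.6960
MRP = 4.9% − 1.9% = 3.00%
E(R_P) = R_f + β_P × MRP = 1.9% + 0.6960 × 3.0% = 3.99%

3.99%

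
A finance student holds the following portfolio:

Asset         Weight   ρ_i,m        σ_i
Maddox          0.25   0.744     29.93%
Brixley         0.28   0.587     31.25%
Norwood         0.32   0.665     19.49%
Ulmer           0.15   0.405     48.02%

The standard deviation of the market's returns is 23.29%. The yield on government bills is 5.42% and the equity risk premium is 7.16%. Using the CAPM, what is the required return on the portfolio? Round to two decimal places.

β_Maddox = 0.744 × 29.93% / 23.29% = 0.9561
β_Brixley = 0.587 × 31.25% / 23.29% = 0.7876
β_Norwood = 0.665 × 19.49% / 23.29% = 0.5565
β_Ulmer = 0.405 × 48.02% / 23.29% = 0.8350
β_P = Σ w_i β_i = 0.25×0.9561 + 0.28×0.7876 + 0.32×0.5565 + 0.15×0.8350 = 0.7629
E(R_P) = R_f + β_P × MRP = 5.42% + 0.7629 × 7.16% = 10.88%

10.88%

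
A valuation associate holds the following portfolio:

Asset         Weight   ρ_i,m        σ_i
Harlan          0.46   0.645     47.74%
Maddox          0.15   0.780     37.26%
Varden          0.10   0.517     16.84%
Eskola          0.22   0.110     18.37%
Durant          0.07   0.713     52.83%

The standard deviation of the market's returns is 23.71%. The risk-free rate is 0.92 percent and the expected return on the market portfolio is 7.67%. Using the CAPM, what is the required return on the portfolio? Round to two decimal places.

7.32%

β_Harlan = 0.645 × 47.74% / 23.71% = 1.2987
β_Maddox = 0.780 × 37.26% / 23.71% = 1.2258
β_Varden = 0.517 × 16.84% / 23.71% = 0.3672
β_Eskola = 0.110 × 18.37% / 23.71% = 0.0852
β_Durant = 0.713 × 52.83% / 23.71% = 1.5887
β_P = Σ w_i β_i = 0.46×1.2987 + 0.15×1.2258 + 0.10×0.3672 + 0.22×0.0852 + 0.07×1.5887 = 0.9479
MRP = 7.67% − 0.92% = 6.75%
E(R_P) = R_f + β_P × MRP = 0.92% + 0.9479 × 6.75% = 7.32%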